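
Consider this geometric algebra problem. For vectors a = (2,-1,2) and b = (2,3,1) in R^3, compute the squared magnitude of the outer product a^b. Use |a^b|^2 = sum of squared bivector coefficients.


a wedge b = (a1*b2 - a2*b1)*e12 + (a1*b3 - a3*b1)*e13 + (a2*b3 - a3*b2)*e23
e12 coeff: 2*3 - (-1)*2 = 6 - (-2) = 8
e13 coeff: 2*1 - 2*2 = 2 - 4 = -2
e23 coeff: (-1)*1 - 2*3 = -1 - 6 = -7
|a wedge b|^2 = 8^2 + (-2)^2 + (-7)^2
= 64 + 4 + 49
= 117


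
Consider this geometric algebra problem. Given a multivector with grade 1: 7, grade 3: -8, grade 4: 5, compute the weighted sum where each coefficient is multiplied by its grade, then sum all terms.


Grade-weighted sum = sum of grade_k * coefficient_k
1*7 = 7
3*(-8) = -24
4*5 = 20
Total = 7 + (-24) + 20 = 3


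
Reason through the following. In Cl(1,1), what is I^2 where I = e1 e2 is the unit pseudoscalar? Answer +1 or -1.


The pseudoscalar I = e1...e_n (product of all n generators) of Cl(p,q) satisfies I^2 = (-1)^(q + n(n-1)/2).
p = 1, q = 1, n = p + q = 2
n(n-1)/2 = 2 * 1 / 2 = 1
Exponent = q + n(n-1)/2 = 1 + 1 = 2
I^2 = (-1)^2 = +1


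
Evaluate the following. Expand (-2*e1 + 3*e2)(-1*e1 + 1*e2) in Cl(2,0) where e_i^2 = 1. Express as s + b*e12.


Expand: (-2*e1 + 3*e2)(-1*e1 + 1*e2)
= (-2)*(-1)*e1e1 + (-2)*1*e1e2 + 3*(-1)*e2e1 + 3*1*e2e2
Using e1^2 = e2^2 = 1, e2e1 = -e1e2:
Scalar part s = (-2)*(-1) + 3*1 = 2 + 3 = 5
Bivector part b = (-2)*1 - 3*(-1) = -2 - (-3) = 1
uv = 5 + 1*e12


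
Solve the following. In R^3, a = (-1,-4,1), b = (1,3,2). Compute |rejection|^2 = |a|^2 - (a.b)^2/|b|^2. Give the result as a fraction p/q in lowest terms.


|a|^2 = (-1)^2 + (-4)^2 + 1^2 = 18
|b|^2 = 1^2 + 3^2 + 2^2 = 14
a . b = (-1)*1 + (-4)*3 + 1*2 = -11
(a.b)^2 = (-11)^2 = 121
|rej|^2 = 18 - 121/14
= (252 - 121)/14
= 131/14
In lowest terms: 131/14


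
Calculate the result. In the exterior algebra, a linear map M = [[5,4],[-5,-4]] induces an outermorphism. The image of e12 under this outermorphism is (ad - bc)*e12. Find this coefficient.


The outermorphism of a linear map f sends e1^e2 to f(e1)^f(e2).
f(e1) = 5*e1 - 5*e2
f(e2) = 4*e1 - 4*e2
f(e1) ^ f(e2) = (5*e1 - 5*e2) ^ (4*e1 - 4*e2)
= 5*(-4)*e12 + (-5)*4*e21
= (-20 - (-20))*e12
= 0*e12
Coefficient = 0


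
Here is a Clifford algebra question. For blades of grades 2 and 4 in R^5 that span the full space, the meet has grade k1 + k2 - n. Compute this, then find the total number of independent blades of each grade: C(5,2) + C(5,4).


Meet grade = grade(A) + grade(B) - n
= 2 + 4 - 5 = 1
C(5,2) = 10
C(5,4) = 5
dim_A + dim_B = 10 + 5 = 15


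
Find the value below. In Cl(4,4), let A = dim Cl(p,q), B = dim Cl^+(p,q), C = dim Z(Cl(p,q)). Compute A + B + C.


n = 4 + 4 = 8
Total dim = 2^8 = 256
Even subalgebra dim = 2^7 = 128
n is even, so center dim = 1
Sum = 256 + 128 + 1 = 385


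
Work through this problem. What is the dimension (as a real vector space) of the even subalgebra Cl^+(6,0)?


Even subalgebra dimension = 2^(n-1)
n = 6 + 0 = 6
2^(6 - 1) = 2^5 = 32
Verification: sum of C(6,k) for even k = 1 + 15 + 15 + 1 = 32
Result = 32


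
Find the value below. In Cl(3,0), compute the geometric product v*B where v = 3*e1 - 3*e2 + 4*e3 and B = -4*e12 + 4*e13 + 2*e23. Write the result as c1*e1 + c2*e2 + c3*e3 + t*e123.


vB has grade-1 (vector) and grade-3 (trivector) parts: vB = (v _| B) + (v ^ B).
Vector part <vB>_1:
  e1: -v2*b12 - v3*b13 = -(-3)*(-4) - (4)*(4) = -28
  e2: v1*b12 - v3*b23 = (3)*(-4) - (4)*(2) = -20
  e3: v1*b13 + v2*b23 = (3)*(4) + (-3)*(2) = 6
Trivector part <vB>_3:
  e123: v1*b23 - v2*b13 + v3*b12 = (3)*(2) - (-3)*(4) + (4)*(-4) = 2
vB = -28*e1 - 20*e2 + 6*e3 + 2*e123


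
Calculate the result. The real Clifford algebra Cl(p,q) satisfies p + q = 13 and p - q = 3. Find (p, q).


We need p + q = 13 and p - q = 3.
Adding: 2p = 13 + 3 = 16, so p = 8.
Then q = 13 - 8 = 5.
(p, q) = (8, 5)


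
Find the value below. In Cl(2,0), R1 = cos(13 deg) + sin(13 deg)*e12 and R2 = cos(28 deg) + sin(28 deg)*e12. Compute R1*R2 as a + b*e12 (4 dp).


Same-plane rotors commute and their half-angles add:
R1*R2 = cos(a1 + a2) + sin(a1 + a2)*e12.
a1 + a2 = 13 + 28 = 41 deg
cos(41 deg) = 0.7547
sin(41 deg) = 0.6561
R1*R2 = 0.7547 + 0.6561*e12


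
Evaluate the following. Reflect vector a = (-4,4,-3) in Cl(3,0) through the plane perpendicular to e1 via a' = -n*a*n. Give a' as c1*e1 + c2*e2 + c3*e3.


Reflection formula: a' = -n*a*n, with n = e1 (unit vector, n^2 = 1).
For reflection through hyperplane perp to e1:
The component along e1 flips sign, others stay.
a = (-4, 4, -3)
a' = (4, 4, -3)
a' = 4*e1 + 4*e2 - 3*e3


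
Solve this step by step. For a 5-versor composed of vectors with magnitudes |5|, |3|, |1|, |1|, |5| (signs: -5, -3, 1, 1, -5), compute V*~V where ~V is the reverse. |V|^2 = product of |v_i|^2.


Each vector v_i has |v_i|^2 = s_i^2
Squared scales: (-5)^2 = 25, (-3)^2 = 9, 1^2 = 1, 1^2 = 1, (-5)^2 = 25
|V|^2 = 25 * 9 * 1 * 1 * 25
= 5625


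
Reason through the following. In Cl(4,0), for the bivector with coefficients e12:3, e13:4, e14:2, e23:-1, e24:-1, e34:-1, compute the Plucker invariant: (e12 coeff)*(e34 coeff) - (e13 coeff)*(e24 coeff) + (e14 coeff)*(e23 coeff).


Plucker relation: af - be + cd
a*f = 3*(-1) = -3
b*e = 4*(-1) = -4
c*d = 2*(-1) = -2
af - be + cd = -3 - (-4) + (-2)
= -1


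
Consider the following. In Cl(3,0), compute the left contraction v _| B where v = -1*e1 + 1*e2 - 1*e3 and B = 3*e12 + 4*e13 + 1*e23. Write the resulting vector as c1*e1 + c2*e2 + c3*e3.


Left contraction v _| B = <vB>_1 (grade-1 part of the geometric product vB).
Using e1_|e12 = e2, e2_|e12 = -e1, e1_|e13 = e3, e3_|e13 = -e1, e2_|e23 = e3, e3_|e23 = -e2:
e1 coeff: -v2*b12 - v3*b13 = -(1)*(3) - (-1)*(4) = 1
e2 coeff: v1*b12 - v3*b23 = (-1)*(3) - (-1)*(1) = -2
e3 coeff: v1*b13 + v2*b23 = (-1)*(4) + (1)*(1) = -3
v _| B = 1*e1 - 2*e2 - 3*e3


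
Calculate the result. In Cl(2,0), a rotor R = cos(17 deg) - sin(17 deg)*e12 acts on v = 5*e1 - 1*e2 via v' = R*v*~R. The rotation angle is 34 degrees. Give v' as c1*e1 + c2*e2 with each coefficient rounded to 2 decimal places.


Rotor R = cos(17deg) - sin(17deg)*e12
Rotation angle theta = 2 * 17 = 34 degrees
v' = R*v*~R rotates v by theta.
cos(34deg) = 0.8290, sin(34deg) = 0.5592
v'_1 = 5*cos(34deg) - (-1)*sin(34deg)
= 5*0.8290 - (-1)*0.5592
= 4.70
v'_2 = 5*sin(34deg) + (-1)*cos(34deg)
= 5*0.5592 + (-1)*0.8290
= 1.97
v' = 4.70*e1 + 1.97*e2


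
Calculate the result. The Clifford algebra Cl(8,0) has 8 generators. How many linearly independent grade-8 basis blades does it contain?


Number of grade-k basis blades in Cl(p,q) with n = p + q is C(n, k).
n = 8 + 0 = 8
C(8, 8) = 8! / (8! * 0!)
= 40320 / (40320 * 1)
= 1


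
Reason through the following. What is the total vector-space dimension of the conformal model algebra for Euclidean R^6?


The conformal model of R^6 uses Cl(7,1): the 6 Euclidean generators plus two extra orthogonal generators e+ (e+^2 = +1) and e- (e-^2 = -1), from which the null vectors e0, einf are built.
Number of generators m = 6 + 2 = 8.
dim Cl(p,q) = 2^m = 2^8 = 256


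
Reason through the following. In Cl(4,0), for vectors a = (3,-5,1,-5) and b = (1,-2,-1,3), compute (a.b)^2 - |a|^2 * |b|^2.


a . b = 3*1 + (-5)*(-2) + 1*(-1) + (-5)*3
= 3 + 10 + (-1) + (-15) = -3
|a|^2 = 3^2 + (-5)^2 + 1^2 + (-5)^2 = 60
|b|^2 = 1^2 + (-2)^2 + (-1)^2 + 3^2 = 15
(a.b)^2 = (-3)^2 = 9
|a|^2 * |b|^2 = 60 * 15 = 900
Result = 9 - 900 = -891


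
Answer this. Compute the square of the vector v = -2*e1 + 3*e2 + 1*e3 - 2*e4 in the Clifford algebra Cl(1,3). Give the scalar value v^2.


v^2 = sum of c_i^2 * e_i^2
Positive signature terms (e_i^2 = +1): (-2)^2 = 4
Negative signature terms (e_j^2 = -1): 3^2 + 1^2 + (-2)^2 = 14
v^2 = 4 - 14 = -10


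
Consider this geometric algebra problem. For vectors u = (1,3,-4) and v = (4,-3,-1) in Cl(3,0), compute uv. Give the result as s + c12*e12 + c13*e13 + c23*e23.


In Cl(3,0): e_i^2 = 1, e_ie_j = -e_je_i for i != j.
Scalar part = u . v = 1*4 + 3*(-3) + (-4)*(-1)
= 4 + (-9) + 4 = -1
e12 coeff = 1*(-3) - 3*4 = -3 - 12 = -15
e13 coeff = 1*(-1) - (-4)*4 = -1 - (-16) = 15
e23 coeff = 3*(-1) - (-4)*(-3) = -3 - 12 = -15
uv = -1 - 15*e12 + 15*e13 - 15*e23


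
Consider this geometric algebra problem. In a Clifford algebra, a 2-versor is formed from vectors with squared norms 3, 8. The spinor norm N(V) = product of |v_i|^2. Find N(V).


Spinor norm N(V) = |v1|^2 * |v2|^2 * ... * |v2|^2
= 3 * 8
Running product: 3, 24
N(V) = 24


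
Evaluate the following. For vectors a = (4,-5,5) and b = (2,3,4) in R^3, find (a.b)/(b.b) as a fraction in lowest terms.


Projection coefficient = (a . b) / (b . b)
a . b = 4*2 + (-5)*3 + 5*4
= 8 + (-15) + 20 = 13
b . b = 2^2 + 3^2 + 4^2
= 4 + 9 + 16 = 29
Coefficient = 13/29
In lowest terms: 13/29


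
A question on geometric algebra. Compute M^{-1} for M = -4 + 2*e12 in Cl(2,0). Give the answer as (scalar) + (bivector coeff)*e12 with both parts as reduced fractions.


M = -4 + 2*e12, where e12^2 = -1.
Since M commutes with its reverse ~M = a - b*e12, M * ~M = a^2 - b^2*e12^2 = a^2 + b^2.
So M^{-1} = ~M / (a^2 + b^2) = (a - b*e12)/(a^2 + b^2).
a^2 + b^2 = 16 + 4 = 20
Scalar part = -4/20 = -1/5
Bivector coeff = -2/20 = -1/10
M^{-1} = -1/5 - 1/10*e12


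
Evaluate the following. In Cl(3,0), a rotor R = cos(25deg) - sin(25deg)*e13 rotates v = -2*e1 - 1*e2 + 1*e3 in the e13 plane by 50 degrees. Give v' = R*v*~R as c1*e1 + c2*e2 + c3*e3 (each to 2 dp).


Rotor R = cos(25deg) - sin(25deg)*e13
Rotation angle theta = 2 * 25 = 50 degrees in the e13 plane (e1 -> e3).
The component perpendicular to the plane (e2) is invariant: v'_2 = v2 = -1.00
cos(50deg) = 0.6428, sin(50deg) = 0.7660
v'_1 = v1*cos(theta) - v3*sin(theta) = -2*0.6428 - 1*0.7660 = -2.05
v'_3 = v1*sin(theta) + v3*cos(theta) = -2*0.7660 + 1*0.6428 = -0.89
v' = -2.05*e1 - 1.00*e2 - 0.89*e3


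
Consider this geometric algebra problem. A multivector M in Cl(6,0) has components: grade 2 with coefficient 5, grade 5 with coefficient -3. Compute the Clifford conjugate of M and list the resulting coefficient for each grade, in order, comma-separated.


Clifford conjugate sign for grade k: (-1)^(k(k+1)/2)
Grade 2: (-1)^(2*3/2) = (-1)^3 = -1, coeff 5 -> -5
Grade 5: (-1)^(5*6/2) = (-1)^15 = -1, coeff -3 -> 3
Conjugated coefficients: -5, 3


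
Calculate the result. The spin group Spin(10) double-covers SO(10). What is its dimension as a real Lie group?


Spin(n) double-covers SO(n); both have Lie algebra so(n) of dimension n(n-1)/2.
n = 10
n(n-1) = 10 * 9 = 90
dim Spin(10) = 90/2 = 45


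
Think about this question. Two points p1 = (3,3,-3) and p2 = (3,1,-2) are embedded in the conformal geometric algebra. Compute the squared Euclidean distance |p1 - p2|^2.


p1 - p2 = (0, 2, -1)
|p1 - p2|^2 = 0^2 + 2^2 + (-1)^2
= 0 + 4 + 1
= 5


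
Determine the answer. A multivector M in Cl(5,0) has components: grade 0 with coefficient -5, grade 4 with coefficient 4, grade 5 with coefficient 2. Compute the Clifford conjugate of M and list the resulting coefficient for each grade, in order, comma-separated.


Clifford conjugate sign for grade k: (-1)^(k(k+1)/2)
Grade 0: (-1)^(0*1/2) = (-1)^0 = 1, coeff -5 -> -5
Grade 4: (-1)^(4*5/2) = (-1)^10 = 1, coeff 4 -> 4
Grade 5: (-1)^(5*6/2) = (-1)^15 = -1, coeff 2 -> -2
Conjugated coefficients: -5, 4, -2


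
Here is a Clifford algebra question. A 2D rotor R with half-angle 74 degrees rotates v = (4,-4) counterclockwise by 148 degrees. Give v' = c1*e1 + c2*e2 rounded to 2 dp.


Rotor R = cos(74deg) - sin(74deg)*e12
Rotation angle theta = 2 * 74 = 148 degrees
v' = R*v*~R rotates v by theta.
cos(148deg) = -0.8480, sin(148deg) = 0.5299
v'_1 = 4*cos(148deg) - (-4)*sin(148deg)
= 4*(-0.8480) - (-4)*0.5299
= -1.27
v'_2 = 4*sin(148deg) + (-4)*cos(148deg)
= 4*0.5299 + (-4)*(-0.8480)
= 5.51
v' = -1.27*e1 + 5.51*e2


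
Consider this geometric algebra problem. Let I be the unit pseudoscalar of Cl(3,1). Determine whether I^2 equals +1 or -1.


The pseudoscalar I = e1...e_n (product of all n generators) of Cl(p,q) satisfies I^2 = (-1)^(q + n(n-1)/2).
p = 3, q = 1, n = p + q = 4
n(n-1)/2 = 4 * 3 / 2 = 6
Exponent = q + n(n-1)/2 = 1 + 6 = 7
I^2 = (-1)^7 = -1


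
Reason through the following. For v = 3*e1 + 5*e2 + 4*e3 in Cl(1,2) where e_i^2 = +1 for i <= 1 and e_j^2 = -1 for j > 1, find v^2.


v^2 = sum of c_i^2 * e_i^2
Positive signature terms (e_i^2 = +1): 3^2 = 9
Negative signature terms (e_j^2 = -1): 5^2 + 4^2 = 41
v^2 = 9 - 41 = -32


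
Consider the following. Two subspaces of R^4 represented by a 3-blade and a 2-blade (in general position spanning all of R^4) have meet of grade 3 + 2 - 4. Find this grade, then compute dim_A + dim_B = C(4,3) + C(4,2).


Meet grade = grade(A) + grade(B) - n
= 3 + 2 - 4 = 1
C(4,3) = 4
C(4,2) = 6
dim_A + dim_B = 4 + 6 = 10


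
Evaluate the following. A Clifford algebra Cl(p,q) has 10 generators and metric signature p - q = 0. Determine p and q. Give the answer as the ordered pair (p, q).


We need p + q = 10 and p - q = 0.
Adding: 2p = 10 + 0 = 10, so p = 5.
Then q = 10 - 5 = 5.
(p, q) = (5, 5)


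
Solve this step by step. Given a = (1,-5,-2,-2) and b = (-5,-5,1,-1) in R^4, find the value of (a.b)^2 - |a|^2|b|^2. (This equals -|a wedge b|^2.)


a . b = 1*(-5) + (-5)*(-5) + (-2)*1 + (-2)*(-1)
= -5 + 25 + (-2) + 2 = 20
|a|^2 = 1^2 + (-5)^2 + (-2)^2 + (-2)^2 = 34
|b|^2 = (-5)^2 + (-5)^2 + 1^2 + (-1)^2 = 52
(a.b)^2 = 20^2 = 400
|a|^2 * |b|^2 = 34 * 52 = 1768
Result = 400 - 1768 = -1368


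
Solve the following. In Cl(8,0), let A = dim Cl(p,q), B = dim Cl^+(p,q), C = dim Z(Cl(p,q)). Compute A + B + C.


n = 8 + 0 = 8
Total dim = 2^8 = 256
Even subalgebra dim = 2^7 = 128
n is even, so center dim = 1
Sum = 256 + 128 + 1 = 385


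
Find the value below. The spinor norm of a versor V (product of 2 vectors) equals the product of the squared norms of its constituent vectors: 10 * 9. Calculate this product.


Spinor norm N(V) = |v1|^2 * |v2|^2 * ... * |v2|^2
= 10 * 9
Running product: 10, 90
N(V) = 90


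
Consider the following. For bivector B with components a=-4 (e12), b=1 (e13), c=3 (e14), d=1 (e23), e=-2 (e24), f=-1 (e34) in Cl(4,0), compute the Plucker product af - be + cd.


Plucker relation: af - be + cd
a*f = (-4)*(-1) = 4
b*e = 1*(-2) = -2
c*d = 3*1 = 3
af - be + cd = 4 - (-2) + 3
= 9


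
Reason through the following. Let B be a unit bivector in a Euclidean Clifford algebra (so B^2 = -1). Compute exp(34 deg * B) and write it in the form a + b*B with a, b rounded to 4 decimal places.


For a unit bivector B with B^2 = -1, the exponential series gives
e^(theta*B) = cos(theta) + sin(theta)*B (the GA analogue of Euler's formula).
theta = 34 degrees = 0.593412 rad
cos(34 deg) = 0.8290
sin(34 deg) = 0.5592
exp(theta*B) = 0.8290 + 0.5592*B


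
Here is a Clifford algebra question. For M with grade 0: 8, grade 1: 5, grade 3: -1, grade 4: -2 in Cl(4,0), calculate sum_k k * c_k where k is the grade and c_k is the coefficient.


Grade-weighted sum = sum of grade_k * coefficient_k
0*8 = 0
1*5 = 5
3*(-1) = -3
4*(-2) = -8
Total = 0 + 5 + (-3) + (-8) = -6


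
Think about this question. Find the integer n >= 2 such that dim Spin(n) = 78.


dim Spin(n) = dim so(n) = n(n-1)/2.
Solve n(n-1)/2 = 78, i.e. n^2 - n - 156 = 0.
Discriminant = 1 + 8*78 = 625
n = (1 + sqrt(625))/2 = (1 + 25)/2 = 13


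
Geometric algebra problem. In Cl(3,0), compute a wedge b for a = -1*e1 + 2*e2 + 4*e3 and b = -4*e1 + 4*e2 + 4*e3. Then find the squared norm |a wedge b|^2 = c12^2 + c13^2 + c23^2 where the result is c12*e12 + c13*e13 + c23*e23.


a wedge b = (a1*b2 - a2*b1)*e12 + (a1*b3 - a3*b1)*e13 + (a2*b3 - a3*b2)*e23
e12 coeff: (-1)*4 - 2*(-4) = -4 - (-8) = 4
e13 coeff: (-1)*4 - 4*(-4) = -4 - (-16) = 12
e23 coeff: 2*4 - 4*4 = 8 - 16 = -8
|a wedge b|^2 = 4^2 + 12^2 + (-8)^2
= 16 + 144 + 64
= 224


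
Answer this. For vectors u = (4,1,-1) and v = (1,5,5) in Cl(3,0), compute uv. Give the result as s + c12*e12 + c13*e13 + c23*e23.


In Cl(3,0): e_i^2 = 1, e_ie_j = -e_je_i for i != j.
Scalar part = u . v = 4*1 + 1*5 + (-1)*5
= 4 + 5 + (-5) = 4
e12 coeff = 4*5 - 1*1 = 20 - 1 = 19
e13 coeff = 4*5 - (-1)*1 = 20 - (-1) = 21
e23 coeff = 1*5 - (-1)*5 = 5 - (-5) = 10
uv = 4 + 19*e12 + 21*e13 + 10*e23


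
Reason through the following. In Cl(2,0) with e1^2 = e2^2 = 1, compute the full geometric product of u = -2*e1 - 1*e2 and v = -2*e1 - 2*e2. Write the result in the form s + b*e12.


Expand: (-2*e1 - 1*e2)(-2*e1 - 2*e2)
= (-2)*(-2)*e1e1 + (-2)*(-2)*e1e2 + (-1)*(-2)*e2e1 + (-1)*(-2)*e2e2
Using e1^2 = e2^2 = 1, e2e1 = -e1e2:
Scalar part s = (-2)*(-2) + (-1)*(-2) = 4 + 2 = 6
Bivector part b = (-2)*(-2) - (-1)*(-2) = 4 - 2 = 2
uv = 6 + 2*e12


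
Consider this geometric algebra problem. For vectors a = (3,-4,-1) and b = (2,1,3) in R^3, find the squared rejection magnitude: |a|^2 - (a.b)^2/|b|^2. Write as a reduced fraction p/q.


|a|^2 = 3^2 + (-4)^2 + (-1)^2 = 26
|b|^2 = 2^2 + 1^2 + 3^2 = 14
a . b = 3*2 + (-4)*1 + (-1)*3 = -1
(a.b)^2 = (-1)^2 = 1
|rej|^2 = 26 - 1/14
= (364 - 1)/14
= 363/14
In lowest terms: 363/14


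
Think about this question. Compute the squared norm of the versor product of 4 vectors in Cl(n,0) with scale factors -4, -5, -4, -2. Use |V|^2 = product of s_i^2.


Each vector v_i has |v_i|^2 = s_i^2
Squared scales: (-4)^2 = 16, (-5)^2 = 25, (-4)^2 = 16, (-2)^2 = 4
|V|^2 = 16 * 25 * 16 * 4
= 25600


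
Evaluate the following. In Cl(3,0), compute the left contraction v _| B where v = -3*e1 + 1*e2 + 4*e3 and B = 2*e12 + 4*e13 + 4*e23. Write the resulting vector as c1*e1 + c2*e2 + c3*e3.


Left contraction v _| B = <vB>_1 (grade-1 part of the geometric product vB).
Using e1_|e12 = e2, e2_|e12 = -e1, e1_|e13 = e3, e3_|e13 = -e1, e2_|e23 = e3, e3_|e23 = -e2:
e1 coeff: -v2*b12 - v3*b13 = -(1)*(2) - (4)*(4) = -18
e2 coeff: v1*b12 - v3*b23 = (-3)*(2) - (4)*(4) = -22
e3 coeff: v1*b13 + v2*b23 = (-3)*(4) + (1)*(4) = -8
v _| B = -18*e1 - 22*e2 - 8*e3


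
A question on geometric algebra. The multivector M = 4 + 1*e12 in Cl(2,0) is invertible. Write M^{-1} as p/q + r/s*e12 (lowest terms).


M = 4 + 1*e12, where e12^2 = -1.
Since M commutes with its reverse ~M = a - b*e12, M * ~M = a^2 - b^2*e12^2 = a^2 + b^2.
So M^{-1} = ~M / (a^2 + b^2) = (a - b*e12)/(a^2 + b^2).
a^2 + b^2 = 16 + 1 = 17
Scalar part = 4/17 = 4/17
Bivector coeff = -1/17 = -1/17
M^{-1} = 4/17 - 1/17*e12


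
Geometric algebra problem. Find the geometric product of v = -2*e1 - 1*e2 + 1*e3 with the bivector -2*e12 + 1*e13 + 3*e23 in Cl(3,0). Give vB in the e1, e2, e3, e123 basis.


vB has grade-1 (vector) and grade-3 (trivector) parts: vB = (v _| B) + (v ^ B).
Vector part <vB>_1:
  e1: -v2*b12 - v3*b13 = -(-1)*(-2) - (1)*(1) = -3
  e2: v1*b12 - v3*b23 = (-2)*(-2) - (1)*(3) = 1
  e3: v1*b13 + v2*b23 = (-2)*(1) + (-1)*(3) = -5
Trivector part <vB>_3:
  e123: v1*b23 - v2*b13 + v3*b12 = (-2)*(3) - (-1)*(1) + (1)*(-2) = -7
vB = -3*e1 + 1*e2 - 5*e3 - 7*e123


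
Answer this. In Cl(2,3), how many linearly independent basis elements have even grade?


Even subalgebra dimension = 2^(n-1)
n = 2 + 3 = 5
2^(5 - 1) = 2^4 = 16
Verification: sum of C(5,k) for even k = 1 + 10 + 5 = 16
Result = 16


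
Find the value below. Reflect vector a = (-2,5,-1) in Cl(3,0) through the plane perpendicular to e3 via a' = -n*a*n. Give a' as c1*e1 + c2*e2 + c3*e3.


Reflection formula: a' = -n*a*n, with n = e3 (unit vector, n^2 = 1).
For reflection through hyperplane perp to e3:
The component along e3 flips sign, others stay.
a = (-2, 5, -1)
a' = (-2, 5, 1)
a' = -2*e1 + 5*e2 + 1*e3


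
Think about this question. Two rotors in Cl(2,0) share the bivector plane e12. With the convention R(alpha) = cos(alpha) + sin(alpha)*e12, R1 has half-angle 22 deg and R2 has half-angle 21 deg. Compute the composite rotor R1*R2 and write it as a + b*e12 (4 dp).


Same-plane rotors commute and their half-angles add:
R1*R2 = cos(a1 + a2) + sin(a1 + a2)*e12.
a1 + a2 = 22 + 21 = 43 deg
cos(43 deg) = 0.7314
sin(43 deg) = 0.6820
R1*R2 = 0.7314 + 0.6820*e12


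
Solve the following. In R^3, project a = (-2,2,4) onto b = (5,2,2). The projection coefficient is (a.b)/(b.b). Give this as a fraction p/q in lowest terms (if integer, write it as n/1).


Projection coefficient = (a . b) / (b . b)
a . b = (-2)*5 + 2*2 + 4*2
= -10 + 4 + 8 = 2
b . b = 5^2 + 2^2 + 2^2
= 25 + 4 + 4 = 33
Coefficient = 2/33
In lowest terms: 2/33


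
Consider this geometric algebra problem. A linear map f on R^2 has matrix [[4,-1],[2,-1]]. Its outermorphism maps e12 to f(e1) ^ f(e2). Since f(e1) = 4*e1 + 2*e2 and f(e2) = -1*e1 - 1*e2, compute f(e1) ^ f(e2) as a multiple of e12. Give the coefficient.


The outermorphism of a linear map f sends e1^e2 to f(e1)^f(e2).
f(e1) = 4*e1 + 2*e2
f(e2) = -1*e1 - 1*e2
f(e1) ^ f(e2) = (4*e1 + 2*e2) ^ (-1*e1 - 1*e2)
= 4*(-1)*e12 + 2*(-1)*e21
= (-4 - (-2))*e12
= -2*e12
Coefficient = -2


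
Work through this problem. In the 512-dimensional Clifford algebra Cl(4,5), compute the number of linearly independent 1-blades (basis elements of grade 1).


Number of grade-k basis blades in Cl(p,q) with n = p + q is C(n, k).
n = 4 + 5 = 9
C(9, 1) = 9! / (1! * 8!)
= 362880 / (1 * 40320)
= 9


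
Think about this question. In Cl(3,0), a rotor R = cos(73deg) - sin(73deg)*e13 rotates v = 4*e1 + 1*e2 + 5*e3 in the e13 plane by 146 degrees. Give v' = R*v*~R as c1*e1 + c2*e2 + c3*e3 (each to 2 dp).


Rotor R = cos(73deg) - sin(73deg)*e13
Rotation angle theta = 2 * 73 = 146 degrees in the e13 plane (e1 -> e3).
The component perpendicular to the plane (e2) is invariant: v'_2 = v2 = 1.00
cos(146deg) = -0.8290, sin(146deg) = 0.5592
v'_1 = v1*cos(theta) - v3*sin(theta) = 4*(-0.8290) - 5*0.5592 = -6.11
v'_3 = v1*sin(theta) + v3*cos(theta) = 4*0.5592 + 5*(-0.8290) = -1.91
v' = -6.11*e1 + 1.00*e2 - 1.91*e3


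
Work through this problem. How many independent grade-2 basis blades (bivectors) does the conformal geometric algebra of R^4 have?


The conformal model of R^4 uses Cl(5,1) with m = 4 + 2 = 6 generators.
Number of grade-2 blades = C(m, 2) = C(6, 2)
= 6*5/2 = 15


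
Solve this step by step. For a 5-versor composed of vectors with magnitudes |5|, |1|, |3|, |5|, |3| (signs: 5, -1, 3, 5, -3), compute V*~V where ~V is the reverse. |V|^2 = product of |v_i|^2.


Each vector v_i has |v_i|^2 = s_i^2
Squared scales: 5^2 = 25, (-1)^2 = 1, 3^2 = 9, 5^2 = 25, (-3)^2 = 9
|V|^2 = 25 * 1 * 9 * 25 * 9
= 50625


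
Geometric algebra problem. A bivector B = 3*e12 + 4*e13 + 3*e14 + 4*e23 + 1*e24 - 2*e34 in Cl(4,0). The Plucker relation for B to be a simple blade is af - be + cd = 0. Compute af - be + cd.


Plucker relation: af - be + cd
a*f = 3*(-2) = -6
b*e = 4*1 = 4
c*d = 3*4 = 12
af - be + cd = -6 - 4 + 12
= 2


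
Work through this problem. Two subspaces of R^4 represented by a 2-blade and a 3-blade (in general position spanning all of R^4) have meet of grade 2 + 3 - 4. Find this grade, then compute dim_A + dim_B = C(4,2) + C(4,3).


Meet grade = grade(A) + grade(B) - n
= 2 + 3 - 4 = 1
C(4,2) = 6
C(4,3) = 4
dim_A + dim_B = 6 + 4 = 10


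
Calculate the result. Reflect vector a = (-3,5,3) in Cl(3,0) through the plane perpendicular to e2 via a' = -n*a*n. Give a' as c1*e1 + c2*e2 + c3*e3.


Reflection formula: a' = -n*a*n, with n = e2 (unit vector, n^2 = 1).
For reflection through hyperplane perp to e2:
The component along e2 flips sign, others stay.
a = (-3, 5, 3)
a' = (-3, -5, 3)
a' = -3*e1 - 5*e2 + 3*e3


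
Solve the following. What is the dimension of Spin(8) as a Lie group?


Spin(n) double-covers SO(n); both have Lie algebra so(n) of dimension n(n-1)/2.
n = 8
n(n-1) = 8 * 7 = 56
dim Spin(8) = 56/2 = 28


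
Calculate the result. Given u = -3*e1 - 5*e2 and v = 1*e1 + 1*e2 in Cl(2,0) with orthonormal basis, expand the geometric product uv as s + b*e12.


Expand: (-3*e1 - 5*e2)(1*e1 + 1*e2)
= (-3)*1*e1e1 + (-3)*1*e1e2 + (-5)*1*e2e1 + (-5)*1*e2e2
Using e1^2 = e2^2 = 1, e2e1 = -e1e2:
Scalar part s = (-3)*1 + (-5)*1 = -3 + (-5) = -8
Bivector part b = (-3)*1 - (-5)*1 = -3 - (-5) = 2
uv = -8 + 2*e12


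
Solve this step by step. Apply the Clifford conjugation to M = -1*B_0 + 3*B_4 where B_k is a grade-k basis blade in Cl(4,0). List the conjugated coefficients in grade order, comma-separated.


Clifford conjugate sign for grade k: (-1)^(k(k+1)/2)
Grade 0: (-1)^(0*1/2) = (-1)^0 = 1, coeff -1 -> -1
Grade 4: (-1)^(4*5/2) = (-1)^10 = 1, coeff 3 -> 3
Conjugated coefficients: -1, 3


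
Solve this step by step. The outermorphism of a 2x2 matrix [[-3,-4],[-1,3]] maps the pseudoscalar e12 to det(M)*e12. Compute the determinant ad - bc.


The outermorphism of a linear map f sends e1^e2 to f(e1)^f(e2).
f(e1) = -3*e1 - 1*e2
f(e2) = -4*e1 + 3*e2
f(e1) ^ f(e2) = (-3*e1 - 1*e2) ^ (-4*e1 + 3*e2)
= (-3)*3*e12 + (-1)*(-4)*e21
= (-9 - 4)*e12
= -13*e12
Coefficient = -13


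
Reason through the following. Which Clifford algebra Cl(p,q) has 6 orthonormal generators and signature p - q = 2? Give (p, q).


We need p + q = 6 and p - q = 2.
Adding: 2p = 6 + 2 = 8, so p = 4.
Then q = 6 - 4 = 2.
(p, q) = (4, 2)


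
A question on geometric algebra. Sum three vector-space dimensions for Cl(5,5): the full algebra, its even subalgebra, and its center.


n = 5 + 5 = 10
Total dim = 2^10 = 1024
Even subalgebra dim = 2^9 = 512
n is even, so center dim = 1
Sum = 1024 + 512 + 1 = 1537


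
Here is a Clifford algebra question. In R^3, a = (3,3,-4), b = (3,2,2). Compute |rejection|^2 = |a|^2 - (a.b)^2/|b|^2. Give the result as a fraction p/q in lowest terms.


|a|^2 = 3^2 + 3^2 + (-4)^2 = 34
|b|^2 = 3^2 + 2^2 + 2^2 = 17
a . b = 3*3 + 3*2 + (-4)*2 = 7
(a.b)^2 = 7^2 = 49
|rej|^2 = 34 - 49/17
= (578 - 49)/17
= 529/17
In lowest terms: 529/17


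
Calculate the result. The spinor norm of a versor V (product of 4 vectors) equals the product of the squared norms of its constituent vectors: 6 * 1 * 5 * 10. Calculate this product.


Spinor norm N(V) = |v1|^2 * |v2|^2 * ... * |v4|^2
= 6 * 1 * 5 * 10
Running product: 6, 6, 30, 300
N(V) = 300


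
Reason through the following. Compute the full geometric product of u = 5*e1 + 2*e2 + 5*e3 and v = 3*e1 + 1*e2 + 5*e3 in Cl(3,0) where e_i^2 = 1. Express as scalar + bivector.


In Cl(3,0): e_i^2 = 1, e_ie_j = -e_je_i for i != j.
Scalar part = u . v = 5*3 + 2*1 + 5*5
= 15 + 2 + 25 = 42
e12 coeff = 5*1 - 2*3 = 5 - 6 = -1
e13 coeff = 5*5 - 5*3 = 25 - 15 = 10
e23 coeff = 2*5 - 5*1 = 10 - 5 = 5
uv = 42 - 1*e12 + 10*e13 + 5*e23


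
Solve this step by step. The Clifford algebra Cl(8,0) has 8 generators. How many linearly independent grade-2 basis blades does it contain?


Number of grade-k basis blades in Cl(p,q) with n = p + q is C(n, k).
n = 8 + 0 = 8
C(8, 2) = 8! / (2! * 6!)
= 40320 / (2 * 720)
= 28


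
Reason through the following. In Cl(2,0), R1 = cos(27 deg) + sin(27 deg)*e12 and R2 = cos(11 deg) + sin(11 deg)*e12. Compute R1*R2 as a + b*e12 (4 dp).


Same-plane rotors commute and their half-angles add:
R1*R2 = cos(a1 + a2) + sin(a1 + a2)*e12.
a1 + a2 = 27 + 11 = 38 deg
cos(38 deg) = 0.7880
sin(38 deg) = 0.6157
R1*R2 = 0.7880 + 0.6157*e12


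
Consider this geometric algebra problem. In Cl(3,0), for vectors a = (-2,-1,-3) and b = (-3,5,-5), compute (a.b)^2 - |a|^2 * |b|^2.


a . b = (-2)*(-3) + (-1)*5 + (-3)*(-5)
= 6 + (-5) + 15 = 16
|a|^2 = (-2)^2 + (-1)^2 + (-3)^2 = 14
|b|^2 = (-3)^2 + 5^2 + (-5)^2 = 59
(a.b)^2 = 16^2 = 256
|a|^2 * |b|^2 = 14 * 59 = 826
Result = 256 - 826 = -570


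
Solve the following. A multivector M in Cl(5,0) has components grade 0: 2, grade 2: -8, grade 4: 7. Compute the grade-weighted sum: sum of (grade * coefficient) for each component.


Grade-weighted sum = sum of grade_k * coefficient_k
0*2 = 0
2*(-8) = -16
4*7 = 28
Total = 0 + (-16) + 28 = 12


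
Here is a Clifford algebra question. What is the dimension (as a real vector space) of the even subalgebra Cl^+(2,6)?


Even subalgebra dimension = 2^(n-1)
n = 2 + 6 = 8
2^(8 - 1) = 2^7 = 128
Verification: sum of C(8,k) for even k = 1 + 28 + 70 + 28 + 1 = 128
Result = 128


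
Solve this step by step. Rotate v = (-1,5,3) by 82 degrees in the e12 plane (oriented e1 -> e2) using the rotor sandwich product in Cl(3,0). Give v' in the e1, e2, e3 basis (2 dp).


Rotor R = cos(41deg) - sin(41deg)*e12
Rotation angle theta = 2 * 41 = 82 degrees in the e12 plane (e1 -> e2).
The component perpendicular to the plane (e3) is invariant: v'_3 = v3 = 3.00
cos(82deg) = 0.1392, sin(82deg) = 0.9903
v'_1 = v1*cos(theta) - v2*sin(theta) = -1*0.1392 - 5*0.9903 = -5.09
v'_2 = v1*sin(theta) + v2*cos(theta) = -1*0.9903 + 5*0.1392 = -0.29
v' = -5.09*e1 - 0.29*e2 + 3.00*e3


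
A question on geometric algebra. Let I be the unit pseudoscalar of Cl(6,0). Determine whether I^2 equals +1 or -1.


The pseudoscalar I = e1...e_n (product of all n generators) of Cl(p,q) satisfies I^2 = (-1)^(q + n(n-1)/2).
p = 6, q = 0, n = p + q = 6
n(n-1)/2 = 6 * 5 / 2 = 15
Exponent = q + n(n-1)/2 = 0 + 15 = 15
I^2 = (-1)^15 = -1


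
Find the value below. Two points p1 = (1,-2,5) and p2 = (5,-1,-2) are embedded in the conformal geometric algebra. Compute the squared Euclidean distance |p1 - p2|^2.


p1 - p2 = (-4, -1, 7)
|p1 - p2|^2 = (-4)^2 + (-1)^2 + 7^2
= 16 + 1 + 49
= 66


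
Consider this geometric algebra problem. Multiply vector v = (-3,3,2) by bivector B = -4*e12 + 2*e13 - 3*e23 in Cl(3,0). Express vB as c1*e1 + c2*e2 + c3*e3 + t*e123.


vB has grade-1 (vector) and grade-3 (trivector) parts: vB = (v _| B) + (v ^ B).
Vector part <vB>_1:
  e1: -v2*b12 - v3*b13 = -(3)*(-4) - (2)*(2) = 8
  e2: v1*b12 - v3*b23 = (-3)*(-4) - (2)*(-3) = 18
  e3: v1*b13 + v2*b23 = (-3)*(2) + (3)*(-3) = -15
Trivector part <vB>_3:
  e123: v1*b23 - v2*b13 + v3*b12 = (-3)*(-3) - (3)*(2) + (2)*(-4) = -5
vB = 8*e1 + 18*e2 - 15*e3 - 5*e123


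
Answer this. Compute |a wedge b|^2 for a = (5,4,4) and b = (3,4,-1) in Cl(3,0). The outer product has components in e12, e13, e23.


a wedge b = (a1*b2 - a2*b1)*e12 + (a1*b3 - a3*b1)*e13 + (a2*b3 - a3*b2)*e23
e12 coeff: 5*4 - 4*3 = 20 - 12 = 8
e13 coeff: 5*(-1) - 4*3 = -5 - 12 = -17
e23 coeff: 4*(-1) - 4*4 = -4 - 16 = -20
|a wedge b|^2 = 8^2 + (-17)^2 + (-20)^2
= 64 + 289 + 400
= 753


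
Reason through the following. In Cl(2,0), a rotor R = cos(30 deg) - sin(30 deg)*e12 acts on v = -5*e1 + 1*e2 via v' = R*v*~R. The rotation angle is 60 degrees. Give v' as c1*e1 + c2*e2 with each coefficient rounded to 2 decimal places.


Rotor R = cos(30deg) - sin(30deg)*e12
Rotation angle theta = 2 * 30 = 60 degrees
v' = R*v*~R rotates v by theta.
cos(60deg) = 0.5000, sin(60deg) = 0.8660
v'_1 = -5*cos(60deg) - 1*sin(60deg)
= -5*0.5000 - 1*0.8660
= -3.37
v'_2 = -5*sin(60deg) + 1*cos(60deg)
= -5*0.8660 + 1*0.5000
= -3.83
v' = -3.37*e1 - 3.83*e2


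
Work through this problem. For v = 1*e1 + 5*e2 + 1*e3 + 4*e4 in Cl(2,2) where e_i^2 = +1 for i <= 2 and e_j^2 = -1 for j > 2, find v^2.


v^2 = sum of c_i^2 * e_i^2
Positive signature terms (e_i^2 = +1): 1^2 + 5^2 = 26
Negative signature terms (e_j^2 = -1): 1^2 + 4^2 = 17
v^2 = 26 - 17 = 9


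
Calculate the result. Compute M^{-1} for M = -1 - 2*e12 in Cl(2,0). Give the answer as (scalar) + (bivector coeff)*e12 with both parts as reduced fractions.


M = -1 - 2*e12, where e12^2 = -1.
Since M commutes with its reverse ~M = a - b*e12, M * ~M = a^2 - b^2*e12^2 = a^2 + b^2.
So M^{-1} = ~M / (a^2 + b^2) = (a - b*e12)/(a^2 + b^2).
a^2 + b^2 = 1 + 4 = 5
Scalar part = -1/5 = -1/5
Bivector coeff = 2/5 = 2/5
M^{-1} = -1/5 + 2/5*e12


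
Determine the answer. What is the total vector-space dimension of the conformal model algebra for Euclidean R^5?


The conformal model of R^5 uses Cl(6,1): the 5 Euclidean generators plus two extra orthogonal generators e+ (e+^2 = +1) and e- (e-^2 = -1), from which the null vectors e0, einf are built.
Number of generators m = 5 + 2 = 7.
dim Cl(p,q) = 2^m = 2^7 = 128


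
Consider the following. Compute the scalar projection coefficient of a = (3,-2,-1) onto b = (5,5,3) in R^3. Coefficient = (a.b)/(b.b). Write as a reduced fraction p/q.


Projection coefficient = (a . b) / (b . b)
a . b = 3*5 + (-2)*5 + (-1)*3
= 15 + (-10) + (-3) = 2
b . b = 5^2 + 5^2 + 3^2
= 25 + 25 + 9 = 59
Coefficient = 2/59
In lowest terms: 2/59


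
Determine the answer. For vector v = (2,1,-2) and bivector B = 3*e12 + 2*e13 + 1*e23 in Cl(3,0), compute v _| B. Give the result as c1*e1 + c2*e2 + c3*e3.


Left contraction v _| B = <vB>_1 (grade-1 part of the geometric product vB).
Using e1_|e12 = e2, e2_|e12 = -e1, e1_|e13 = e3, e3_|e13 = -e1, e2_|e23 = e3, e3_|e23 = -e2:
e1 coeff: -v2*b12 - v3*b13 = -(1)*(3) - (-2)*(2) = 1
e2 coeff: v1*b12 - v3*b23 = (2)*(3) - (-2)*(1) = 8
e3 coeff: v1*b13 + v2*b23 = (2)*(2) + (1)*(1) = 5
v _| B = 1*e1 + 8*e2 + 5*e3


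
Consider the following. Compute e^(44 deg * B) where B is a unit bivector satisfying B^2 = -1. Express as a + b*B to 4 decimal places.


For a unit bivector B with B^2 = -1, the exponential series gives
e^(theta*B) = cos(theta) + sin(theta)*B (the GA analogue of Euler's formula).
theta = 44 degrees = 0.767945 rad
cos(44 deg) = 0.7193
sin(44 deg) = 0.6947
exp(theta*B) = 0.7193 + 0.6947*B


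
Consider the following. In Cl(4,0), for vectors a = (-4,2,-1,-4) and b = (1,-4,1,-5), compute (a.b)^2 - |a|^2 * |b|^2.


a . b = (-4)*1 + 2*(-4) + (-1)*1 + (-4)*(-5)
= -4 + (-8) + (-1) + 20 = 7
|a|^2 = (-4)^2 + 2^2 + (-1)^2 + (-4)^2 = 37
|b|^2 = 1^2 + (-4)^2 + 1^2 + (-5)^2 = 43
(a.b)^2 = 7^2 = 49
|a|^2 * |b|^2 = 37 * 43 = 1591
Result = 49 - 1591 = -1542


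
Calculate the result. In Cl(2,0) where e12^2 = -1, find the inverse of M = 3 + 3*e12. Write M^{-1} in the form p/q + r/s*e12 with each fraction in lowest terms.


M = 3 + 3*e12, where e12^2 = -1.
Since M commutes with its reverse ~M = a - b*e12, M * ~M = a^2 - b^2*e12^2 = a^2 + b^2.
So M^{-1} = ~M / (a^2 + b^2) = (a - b*e12)/(a^2 + b^2).
a^2 + b^2 = 9 + 9 = 18
Scalar part = 3/18 = 1/6
Bivector coeff = -3/18 = -1/6
M^{-1} = 1/6 - 1/6*e12


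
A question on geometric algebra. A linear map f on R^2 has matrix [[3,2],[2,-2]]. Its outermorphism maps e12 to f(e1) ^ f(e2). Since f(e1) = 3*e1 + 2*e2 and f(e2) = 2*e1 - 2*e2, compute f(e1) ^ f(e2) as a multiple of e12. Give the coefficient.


The outermorphism of a linear map f sends e1^e2 to f(e1)^f(e2).
f(e1) = 3*e1 + 2*e2
f(e2) = 2*e1 - 2*e2
f(e1) ^ f(e2) = (3*e1 + 2*e2) ^ (2*e1 - 2*e2)
= 3*(-2)*e12 + 2*2*e21
= (-6 - 4)*e12
= -10*e12
Coefficient = -10


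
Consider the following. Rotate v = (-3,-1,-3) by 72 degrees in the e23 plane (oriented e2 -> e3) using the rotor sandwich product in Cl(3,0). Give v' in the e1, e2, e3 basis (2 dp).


Rotor R = cos(36deg) - sin(36deg)*e23
Rotation angle theta = 2 * 36 = 72 degrees in the e23 plane (e2 -> e3).
The component perpendicular to the plane (e1) is invariant: v'_1 = v1 = -3.00
cos(72deg) = 0.3090, sin(72deg) = 0.9511
v'_2 = v2*cos(theta) - v3*sin(theta) = -1*0.3090 - (-3)*0.9511 = 2.54
v'_3 = v2*sin(theta) + v3*cos(theta) = -1*0.9511 + (-3)*0.3090 = -1.88
v' = -3.00*e1 + 2.54*e2 - 1.88*e3


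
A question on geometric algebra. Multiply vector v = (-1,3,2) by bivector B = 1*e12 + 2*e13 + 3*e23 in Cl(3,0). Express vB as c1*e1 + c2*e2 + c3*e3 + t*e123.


vB has grade-1 (vector) and grade-3 (trivector) parts: vB = (v _| B) + (v ^ B).
Vector part <vB>_1:
  e1: -v2*b12 - v3*b13 = -(3)*(1) - (2)*(2) = -7
  e2: v1*b12 - v3*b23 = (-1)*(1) - (2)*(3) = -7
  e3: v1*b13 + v2*b23 = (-1)*(2) + (3)*(3) = 7
Trivector part <vB>_3:
  e123: v1*b23 - v2*b13 + v3*b12 = (-1)*(3) - (3)*(2) + (2)*(1) = -7
vB = -7*e1 - 7*e2 + 7*e3 - 7*e123


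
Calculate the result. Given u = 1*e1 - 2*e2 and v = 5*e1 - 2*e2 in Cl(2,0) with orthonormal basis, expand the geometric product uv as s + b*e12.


Expand: (1*e1 - 2*e2)(5*e1 - 2*e2)
= 1*5*e1e1 + 1*(-2)*e1e2 + (-2)*5*e2e1 + (-2)*(-2)*e2e2
Using e1^2 = e2^2 = 1, e2e1 = -e1e2:
Scalar part s = 1*5 + (-2)*(-2) = 5 + 4 = 9
Bivector part b = 1*(-2) - (-2)*5 = -2 - (-10) = 8
uv = 9 + 8*e12


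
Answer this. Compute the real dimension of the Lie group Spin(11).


Spin(n) double-covers SO(n); both have Lie algebra so(n) of dimension n(n-1)/2.
n = 11
n(n-1) = 11 * 10 = 110
dim Spin(11) = 110/2 = 55


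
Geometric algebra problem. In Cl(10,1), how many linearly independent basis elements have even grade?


Even subalgebra dimension = 2^(n-1)
n = 10 + 1 = 11
2^(11 - 1) = 2^10 = 1024
Verification: sum of C(11,k) for even k = 1 + 55 + 330 + 462 + 165 + 11 = 1024
Result = 1024


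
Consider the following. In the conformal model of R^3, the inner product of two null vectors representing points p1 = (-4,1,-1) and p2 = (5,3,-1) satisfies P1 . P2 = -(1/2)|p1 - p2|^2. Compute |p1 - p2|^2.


p1 - p2 = (-9, -2, 0)
|p1 - p2|^2 = (-9)^2 + (-2)^2 + 0^2
= 81 + 4 + 0
= 85


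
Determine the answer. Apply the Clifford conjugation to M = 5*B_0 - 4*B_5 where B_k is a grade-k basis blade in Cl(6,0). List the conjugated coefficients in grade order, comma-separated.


Clifford conjugate sign for grade k: (-1)^(k(k+1)/2)
Grade 0: (-1)^(0*1/2) = (-1)^0 = 1, coeff 5 -> 5
Grade 5: (-1)^(5*6/2) = (-1)^15 = -1, coeff -4 -> 4
Conjugated coefficients: 5, 4


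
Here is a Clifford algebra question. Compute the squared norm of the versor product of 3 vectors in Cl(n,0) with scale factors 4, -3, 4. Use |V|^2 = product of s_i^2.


Each vector v_i has |v_i|^2 = s_i^2
Squared scales: 4^2 = 16, (-3)^2 = 9, 4^2 = 16
|V|^2 = 16 * 9 * 16
= 2304


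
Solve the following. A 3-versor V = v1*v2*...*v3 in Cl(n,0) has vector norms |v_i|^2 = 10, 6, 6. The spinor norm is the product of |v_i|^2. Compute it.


Spinor norm N(V) = |v1|^2 * |v2|^2 * ... * |v3|^2
= 10 * 6 * 6
Running product: 10, 60, 360
N(V) = 360


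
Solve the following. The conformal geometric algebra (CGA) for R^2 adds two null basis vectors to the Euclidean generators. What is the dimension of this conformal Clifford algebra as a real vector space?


The conformal model of R^2 uses Cl(3,1): the 2 Euclidean generators plus two extra orthogonal generators e+ (e+^2 = +1) and e- (e-^2 = -1), from which the null vectors e0, einf are built.
Number of generators m = 2 + 2 = 4.
dim Cl(p,q) = 2^m = 2^4 = 16


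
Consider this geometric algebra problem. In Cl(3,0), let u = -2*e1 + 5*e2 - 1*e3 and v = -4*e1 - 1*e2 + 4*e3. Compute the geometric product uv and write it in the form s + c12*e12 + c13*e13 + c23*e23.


In Cl(3,0): e_i^2 = 1, e_ie_j = -e_je_i for i != j.
Scalar part = u . v = (-2)*(-4) + 5*(-1) + (-1)*4
= 8 + (-5) + (-4) = -1
e12 coeff = (-2)*(-1) - 5*(-4) = 2 - (-20) = 22
e13 coeff = (-2)*4 - (-1)*(-4) = -8 - 4 = -12
e23 coeff = 5*4 - (-1)*(-1) = 20 - 1 = 19
uv = -1 + 22*e12 - 12*e13 + 19*e23


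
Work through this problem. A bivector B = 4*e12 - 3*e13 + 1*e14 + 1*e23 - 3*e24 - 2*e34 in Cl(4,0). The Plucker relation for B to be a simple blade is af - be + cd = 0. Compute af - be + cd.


Plucker relation: af - be + cd
a*f = 4*(-2) = -8
b*e = (-3)*(-3) = 9
c*d = 1*1 = 1
af - be + cd = -8 - 9 + 1
= -16


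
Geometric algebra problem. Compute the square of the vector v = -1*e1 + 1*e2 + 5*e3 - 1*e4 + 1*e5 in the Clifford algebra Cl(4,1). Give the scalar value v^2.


v^2 = sum of c_i^2 * e_i^2
Positive signature terms (e_i^2 = +1): (-1)^2 + 1^2 + 5^2 + (-1)^2 = 28
Negative signature terms (e_j^2 = -1): 1^2 = 1
v^2 = 28 - 1 = 27


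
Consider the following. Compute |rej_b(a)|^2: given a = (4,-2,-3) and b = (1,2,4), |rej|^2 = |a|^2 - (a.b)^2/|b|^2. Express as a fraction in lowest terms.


|a|^2 = 4^2 + (-2)^2 + (-3)^2 = 29
|b|^2 = 1^2 + 2^2 + 4^2 = 21
a . b = 4*1 + (-2)*2 + (-3)*4 = -12
(a.b)^2 = (-12)^2 = 144
|rej|^2 = 29 - 144/21
= (609 - 144)/21
= 465/21
In lowest terms: 155/7


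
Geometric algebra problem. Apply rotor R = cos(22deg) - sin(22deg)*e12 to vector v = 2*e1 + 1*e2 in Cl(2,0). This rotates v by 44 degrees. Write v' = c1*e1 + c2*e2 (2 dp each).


Rotor R = cos(22deg) - sin(22deg)*e12
Rotation angle theta = 2 * 22 = 44 degrees
v' = R*v*~R rotates v by theta.
cos(44deg) = 0.7193, sin(44deg) = 0.6947
v'_1 = 2*cos(44deg) - 1*sin(44deg)
= 2*0.7193 - 1*0.6947
= 0.74
v'_2 = 2*sin(44deg) + 1*cos(44deg)
= 2*0.6947 + 1*0.7193
= 2.11
v' = 0.74*e1 + 2.11*e2
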